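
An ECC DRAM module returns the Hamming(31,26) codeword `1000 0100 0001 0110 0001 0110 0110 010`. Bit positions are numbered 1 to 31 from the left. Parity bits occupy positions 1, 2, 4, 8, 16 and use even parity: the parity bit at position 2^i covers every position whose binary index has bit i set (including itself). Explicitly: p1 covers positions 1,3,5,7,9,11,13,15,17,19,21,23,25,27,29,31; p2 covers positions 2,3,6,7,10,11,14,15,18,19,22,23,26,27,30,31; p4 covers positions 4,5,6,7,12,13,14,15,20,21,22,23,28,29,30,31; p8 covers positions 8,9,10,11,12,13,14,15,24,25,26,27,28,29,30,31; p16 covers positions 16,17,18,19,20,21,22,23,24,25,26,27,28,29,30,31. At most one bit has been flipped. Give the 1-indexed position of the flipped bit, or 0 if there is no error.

s1: b1⊕b3⊕b5⊕b7⊕b9⊕b11⊕b13⊕b15⊕b17⊕b19⊕b21⊕b23⊕b25⊕b27⊕b29⊕b31 = 1⊕0⊕0⊕0⊕0⊕0⊕0⊕1⊕0⊕0⊕0⊕1⊕0⊕1⊕0⊕0 = 0
s2: b2⊕b3⊕b6⊕b7⊕b10⊕b11⊕b14⊕b15⊕b18⊕b19⊕b22⊕b23⊕b26⊕b27⊕b30⊕b31 = 0⊕0⊕1⊕0⊕0⊕0⊕1⊕1⊕0⊕0⊕1⊕1⊕1⊕1⊕1⊕0 = 0
s4: b4⊕b5⊕b6⊕b7⊕b12⊕b13⊕b14⊕b15⊕b20⊕b21⊕b22⊕b23⊕b28⊕b29⊕b30⊕b31 = 0⊕0⊕1⊕0⊕1⊕0⊕1⊕1⊕1⊕0⊕1⊕1⊕0⊕0⊕1⊕0 = 0
s8: b8⊕b9⊕b10⊕b11⊕b12⊕b13⊕b14⊕b15⊕b24⊕b25⊕b26⊕b27⊕b28⊕b29⊕b30⊕b31 = 0⊕0⊕0⊕0⊕1⊕0⊕1⊕1⊕0⊕0⊕1⊕1⊕0⊕0⊕1⊕0 = 0
s16: b16⊕b17⊕b18⊕b19⊕b20⊕b21⊕b22⊕b23⊕b24⊕b25⊕b26⊕b27⊕b28⊕b29⊕b30⊕b31 = 0⊕0⊕0⊕0⊕1⊕0⊕1⊕1⊕0⊕0⊕1⊕1⊕0⊕0⊕1⊕0 = 0
Syndrome (s16...s1) = 00000 → position 0 (no error).

0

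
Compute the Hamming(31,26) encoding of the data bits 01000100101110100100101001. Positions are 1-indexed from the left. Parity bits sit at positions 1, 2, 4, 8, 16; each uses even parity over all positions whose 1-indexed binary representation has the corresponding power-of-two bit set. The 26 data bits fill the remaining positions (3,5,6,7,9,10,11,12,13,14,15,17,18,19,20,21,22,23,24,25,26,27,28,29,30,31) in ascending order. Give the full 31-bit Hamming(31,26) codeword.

Place data bits at non-power-of-two positions: b3=0, b5=1, b6=0, b7=0, b9=0, b10=1, b11=0, b12=0, b13=1, b14=0, b15=1, b17=1, b18=1, b19=0, b20=1, b21=0, b22=0, b23=1, b24=0, b25=0, b26=1, b27=0, b28=1, b29=0, b30=0, b31=1.
p1 = XOR of data positions {3,5,7,9,11,13,15,17,19,21,23,25,27,29,31} = 0⊕1⊕0⊕0⊕0⊕1⊕1⊕1⊕0⊕0⊕1⊕0⊕0⊕0⊕1 = 0
p2 = XOR of data positions {3,6,7,10,11,14,15,18,19,22,23,26,27,30,31} = 0⊕0⊕0⊕1⊕0⊕0⊕1⊕1⊕0⊕0⊕1⊕1⊕0⊕0⊕1 = 0
p4 = XOR of data positions {5,6,7,12,13,14,15,20,21,22,23,28,29,30,31} = 1⊕0⊕0⊕0⊕1⊕0⊕1⊕1⊕0⊕0⊕1⊕1⊕0⊕0⊕1 = 1
p8 = XOR of data positions {9,10,11,12,13,14,15,24,25,26,27,28,29,30,31} = 0⊕1⊕0⊕0⊕1⊕0⊕1⊕0⊕0⊕1⊕0⊕1⊕0⊕0⊕1 = 0
p16 = XOR of data positions {17,18,19,20,21,22,23,24,25,26,27,28,29,30,31} = 1⊕1⊕0⊕1⊕0⊕0⊕1⊕0⊕0⊕1⊕0⊕1⊕0⊕0⊕1 = 1
Codeword b1..b31 = 0001100001001011110100100101001

0001100001001011110100100101001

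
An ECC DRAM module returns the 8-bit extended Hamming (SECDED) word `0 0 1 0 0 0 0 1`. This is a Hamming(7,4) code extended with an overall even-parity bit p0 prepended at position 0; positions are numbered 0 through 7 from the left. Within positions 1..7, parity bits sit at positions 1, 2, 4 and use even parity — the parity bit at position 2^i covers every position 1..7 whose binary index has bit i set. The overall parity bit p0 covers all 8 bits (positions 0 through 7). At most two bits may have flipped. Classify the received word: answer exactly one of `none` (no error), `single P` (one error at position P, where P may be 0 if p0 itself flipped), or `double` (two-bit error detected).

double

s1: b1⊕b3⊕b5⊕b7 = 0⊕0⊕0⊕1 = 1
s2: b2⊕b3⊕b6⊕b7 = 1⊕0⊕0⊕1 = 0
s4: b4⊕b5⊕b6⊕b7 = 0⊕0⊕0⊕1 = 1
Syndrome (s4...s1) = 101 → position 5.
Overall parity (XOR of all 8 bits, including p0): 0⊕0⊕1⊕0⊕0⊕0⊕0⊕1 = 0
Overall=0, syndrome position=5 → double-bit error detected (uncorrectable).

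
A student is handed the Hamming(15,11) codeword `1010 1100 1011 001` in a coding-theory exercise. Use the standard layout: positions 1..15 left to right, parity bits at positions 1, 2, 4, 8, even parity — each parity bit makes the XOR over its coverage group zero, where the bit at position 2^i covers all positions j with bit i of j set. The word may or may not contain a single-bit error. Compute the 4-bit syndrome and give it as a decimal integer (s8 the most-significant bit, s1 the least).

s1: b1⊕b3⊕b5⊕b7⊕b9⊕b11⊕b13⊕b15 = 1⊕1⊕1⊕0⊕1⊕1⊕0⊕1 = 0
s2: b2⊕b3⊕b6⊕b7⊕b10⊕b11⊕b14⊕b15 = 0⊕1⊕1⊕0⊕0⊕1⊕0⊕1 = 0
s4: b4⊕b5⊕b6⊕b7⊕b12⊕b13⊕b14⊕b15 = 0⊕1⊕1⊕0⊕1⊕0⊕0⊕1 = 0
s8: b8⊕b9⊕b10⊕b11⊕b12⊕b13⊕b14⊕b15 = 0⊕1⊕0⊕1⊕1⊕0⊕0⊕1 = 0
Syndrome (s8...s1) = 0000 → position 0 (no error).

0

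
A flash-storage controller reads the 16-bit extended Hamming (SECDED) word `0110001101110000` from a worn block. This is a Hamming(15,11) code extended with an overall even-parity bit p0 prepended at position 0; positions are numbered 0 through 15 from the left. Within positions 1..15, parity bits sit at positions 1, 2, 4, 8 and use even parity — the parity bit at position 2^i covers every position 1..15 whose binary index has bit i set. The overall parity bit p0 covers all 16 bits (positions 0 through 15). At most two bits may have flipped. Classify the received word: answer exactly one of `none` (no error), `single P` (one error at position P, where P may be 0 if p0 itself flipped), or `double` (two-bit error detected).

single 10

s1: b1⊕b3⊕b5⊕b7⊕b9⊕b11⊕b13⊕b15 = 1⊕0⊕0⊕1⊕1⊕1⊕0⊕0 = 0
s2: b2⊕b3⊕b6⊕b7⊕b10⊕b11⊕b14⊕b15 = 1⊕0⊕1⊕1⊕1⊕1⊕0⊕0 = 1
s4: b4⊕b5⊕b6⊕b7⊕b12⊕b13⊕b14⊕b15 = 0⊕0⊕1⊕1⊕0⊕0⊕0⊕0 = 0
s8: b8⊕b9⊕b10⊕b11⊕b12⊕b13⊕b14⊕b15 = 0⊕1⊕1⊕1⊕0⊕0⊕0⊕0 = 1
Syndrome (s8...s1) = 1010 → position 10.
Overall parity (XOR of all 16 bits, including p0): 0⊕1⊕1⊕0⊕0⊕0⊕1⊕1⊕0⊕1⊕1⊕1⊕0⊕0⊕0⊕0 = 1
Overall=1, syndrome position=10 → single-bit error at position 10.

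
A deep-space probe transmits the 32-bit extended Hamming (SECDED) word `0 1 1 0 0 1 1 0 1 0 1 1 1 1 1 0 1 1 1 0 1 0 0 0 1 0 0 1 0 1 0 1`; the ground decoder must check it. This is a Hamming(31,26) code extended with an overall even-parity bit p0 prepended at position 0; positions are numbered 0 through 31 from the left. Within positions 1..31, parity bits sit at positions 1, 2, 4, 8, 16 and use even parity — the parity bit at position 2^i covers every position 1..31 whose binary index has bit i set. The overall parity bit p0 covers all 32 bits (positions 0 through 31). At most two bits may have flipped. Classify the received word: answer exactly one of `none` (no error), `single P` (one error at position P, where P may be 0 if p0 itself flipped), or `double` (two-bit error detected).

none

s1: b1⊕b3⊕b5⊕b7⊕b9⊕b11⊕b13⊕b15⊕b17⊕b19⊕b21⊕b23⊕b25⊕b27⊕b29⊕b31 = 1⊕0⊕1⊕0⊕0⊕1⊕1⊕0⊕1⊕0⊕0⊕0⊕0⊕1⊕1⊕1 = 0
s2: b2⊕b3⊕b6⊕b7⊕b10⊕b11⊕b14⊕b15⊕b18⊕b19⊕b22⊕b23⊕b26⊕b27⊕b30⊕b31 = 1⊕0⊕1⊕0⊕1⊕1⊕1⊕0⊕1⊕0⊕0⊕0⊕0⊕1⊕0⊕1 = 0
s4: b4⊕b5⊕b6⊕b7⊕b12⊕b13⊕b14⊕b15⊕b20⊕b21⊕b22⊕b23⊕b28⊕b29⊕b30⊕b31 = 0⊕1⊕1⊕0⊕1⊕1⊕1⊕0⊕1⊕0⊕0⊕0⊕0⊕1⊕0⊕1 = 0
s8: b8⊕b9⊕b10⊕b11⊕b12⊕b13⊕b14⊕b15⊕b24⊕b25⊕b26⊕b27⊕b28⊕b29⊕b30⊕b31 = 1⊕0⊕1⊕1⊕1⊕1⊕1⊕0⊕1⊕0⊕0⊕1⊕0⊕1⊕0⊕1 = 0
s16: b16⊕b17⊕b18⊕b19⊕b20⊕b21⊕b22⊕b23⊕b24⊕b25⊕b26⊕b27⊕b28⊕b29⊕b30⊕b31 = 1⊕1⊕1⊕0⊕1⊕0⊕0⊕0⊕1⊕0⊕0⊕1⊕0⊕1⊕0⊕1 = 0
Syndrome (s16...s1) = 00000 → position 0 (no error).
Overall parity (XOR of all 32 bits, including p0): 0⊕1⊕1⊕0⊕0⊕1⊕1⊕0⊕1⊕0⊕1⊕1⊕1⊕1⊕1⊕0⊕1⊕1⊕1⊕0⊕1⊕0⊕0⊕0⊕1⊕0⊕0⊕1⊕0⊕1⊕0⊕1 = 0
Overall=0, syndrome position=0 → no error.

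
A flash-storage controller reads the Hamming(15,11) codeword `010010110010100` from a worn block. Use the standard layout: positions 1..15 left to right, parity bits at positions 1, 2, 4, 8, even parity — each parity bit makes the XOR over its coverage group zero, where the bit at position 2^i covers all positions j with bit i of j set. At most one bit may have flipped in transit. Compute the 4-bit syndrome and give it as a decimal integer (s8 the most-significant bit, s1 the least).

14

s1: b1⊕b3⊕b5⊕b7⊕b9⊕b11⊕b13⊕b15 = 0⊕0⊕1⊕1⊕0⊕1⊕1⊕0 = 0
s2: b2⊕b3⊕b6⊕b7⊕b10⊕b11⊕b14⊕b15 = 1⊕0⊕0⊕1⊕0⊕1⊕0⊕0 = 1
s4: b4⊕b5⊕b6⊕b7⊕b12⊕b13⊕b14⊕b15 = 0⊕1⊕0⊕1⊕0⊕1⊕0⊕0 = 1
s8: b8⊕b9⊕b10⊕b11⊕b12⊕b13⊕b14⊕b15 = 1⊕0⊕0⊕1⊕0⊕1⊕0⊕0 = 1
Syndrome (s8...s1) = 1110 → position 14.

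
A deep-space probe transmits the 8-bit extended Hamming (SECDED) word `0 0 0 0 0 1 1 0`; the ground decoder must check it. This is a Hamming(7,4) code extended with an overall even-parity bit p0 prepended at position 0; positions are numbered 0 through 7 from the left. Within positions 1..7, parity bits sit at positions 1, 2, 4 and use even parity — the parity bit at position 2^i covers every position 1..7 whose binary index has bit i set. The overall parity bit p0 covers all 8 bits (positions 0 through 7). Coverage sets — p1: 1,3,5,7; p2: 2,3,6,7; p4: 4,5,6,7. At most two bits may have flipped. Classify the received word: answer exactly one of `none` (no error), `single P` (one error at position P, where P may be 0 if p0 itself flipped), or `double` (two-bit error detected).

double

s1: b1⊕b3⊕b5⊕b7 = 0⊕0⊕1⊕0 = 1
s2: b2⊕b3⊕b6⊕b7 = 0⊕0⊕1⊕0 = 1
s4: b4⊕b5⊕b6⊕b7 = 0⊕1⊕1⊕0 = 0
Syndrome (s4...s1) = 011 → position 3.
Overall parity (XOR of all 8 bits, including p0): 0⊕0⊕0⊕0⊕0⊕1⊕1⊕0 = 0
Overall=0, syndrome position=3 → double-bit error detected (uncorrectable).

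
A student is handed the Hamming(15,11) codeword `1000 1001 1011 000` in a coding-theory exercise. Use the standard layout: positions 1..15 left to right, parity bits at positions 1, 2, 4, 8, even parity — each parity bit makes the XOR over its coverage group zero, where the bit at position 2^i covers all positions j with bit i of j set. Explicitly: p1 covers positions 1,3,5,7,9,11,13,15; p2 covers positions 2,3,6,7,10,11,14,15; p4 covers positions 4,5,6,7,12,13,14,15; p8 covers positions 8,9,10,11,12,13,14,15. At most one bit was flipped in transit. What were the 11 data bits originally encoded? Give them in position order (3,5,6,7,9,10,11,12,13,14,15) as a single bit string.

01001011000

s1: b1⊕b3⊕b5⊕b7⊕b9⊕b11⊕b13⊕b15 = 1⊕0⊕1⊕0⊕1⊕1⊕0⊕0 = 0
s2: b2⊕b3⊕b6⊕b7⊕b10⊕b11⊕b14⊕b15 = 0⊕0⊕0⊕0⊕0⊕1⊕0⊕0 = 1
s4: b4⊕b5⊕b6⊕b7⊕b12⊕b13⊕b14⊕b15 = 0⊕1⊕0⊕0⊕1⊕0⊕0⊕0 = 0
s8: b8⊕b9⊕b10⊕b11⊕b12⊕b13⊕b14⊕b15 = 1⊕1⊕0⊕1⊕1⊕0⊕0⊕0 = 0
Syndrome (s8...s1) = 0010 → position 2.
Flip bit 2: corrected codeword = 110010011011000
Data bits at positions 3,5,6,7,9,10,11,12,13,14,15: 01001011000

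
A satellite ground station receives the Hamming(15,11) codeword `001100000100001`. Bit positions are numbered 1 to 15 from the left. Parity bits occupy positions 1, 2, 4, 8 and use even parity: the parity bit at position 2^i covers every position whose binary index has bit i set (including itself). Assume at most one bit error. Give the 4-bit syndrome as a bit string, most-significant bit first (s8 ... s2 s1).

0010

s1: b1⊕b3⊕b5⊕b7⊕b9⊕b11⊕b13⊕b15 = 0⊕1⊕0⊕0⊕0⊕0⊕0⊕1 = 0
s2: b2⊕b3⊕b6⊕b7⊕b10⊕b11⊕b14⊕b15 = 0⊕1⊕0⊕0⊕1⊕0⊕0⊕1 = 1
s4: b4⊕b5⊕b6⊕b7⊕b12⊕b13⊕b14⊕b15 = 1⊕0⊕0⊕0⊕0⊕0⊕0⊕1 = 0
s8: b8⊕b9⊕b10⊕b11⊕b12⊕b13⊕b14⊕b15 = 0⊕0⊕1⊕0⊕0⊕0⊕0⊕1 = 0
Syndrome (s8...s1) = 0010 → position 2.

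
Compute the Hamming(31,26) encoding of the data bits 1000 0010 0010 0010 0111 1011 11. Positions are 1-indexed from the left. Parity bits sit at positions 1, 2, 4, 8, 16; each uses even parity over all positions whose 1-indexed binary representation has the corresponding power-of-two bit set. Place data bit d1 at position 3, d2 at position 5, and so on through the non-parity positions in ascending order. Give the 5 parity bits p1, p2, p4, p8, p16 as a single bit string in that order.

11111

Place data bits at non-power-of-two positions: b3=1, b5=0, b6=0, b7=0, b9=0, b10=0, b11=1, b12=0, b13=0, b14=0, b15=1, b17=0, b18=0, b19=0, b20=1, b21=0, b22=0, b23=1, b24=1, b25=1, b26=1, b27=0, b28=1, b29=1, b30=1, b31=1.
p1 = XOR of data positions {3,5,7,9,11,13,15,17,19,21,23,25,27,29,31} = 1⊕0⊕0⊕0⊕1⊕0⊕1⊕0⊕0⊕0⊕1⊕1⊕0⊕1⊕1 = 1
p2 = XOR of data positions {3,6,7,10,11,14,15,18,19,22,23,26,27,30,31} = 1⊕0⊕0⊕0⊕1⊕0⊕1⊕0⊕0⊕0⊕1⊕1⊕0⊕1⊕1 = 1
p4 = XOR of data positions {5,6,7,12,13,14,15,20,21,22,23,28,29,30,31} = 0⊕0⊕0⊕0⊕0⊕0⊕1⊕1⊕0⊕0⊕1⊕1⊕1⊕1⊕1 = 1
p8 = XOR of data positions {9,10,11,12,13,14,15,24,25,26,27,28,29,30,31} = 0⊕0⊕1⊕0⊕0⊕0⊕1⊕1⊕1⊕1⊕0⊕1⊕1⊕1⊕1 = 1
p16 = XOR of data positions {17,18,19,20,21,22,23,24,25,26,27,28,29,30,31} = 0⊕0⊕0⊕1⊕0⊕0⊕1⊕1⊕1⊕1⊕0⊕1⊕1⊕1⊕1 = 1
Parity bits p1,p2,p4,p8,p16 = 11111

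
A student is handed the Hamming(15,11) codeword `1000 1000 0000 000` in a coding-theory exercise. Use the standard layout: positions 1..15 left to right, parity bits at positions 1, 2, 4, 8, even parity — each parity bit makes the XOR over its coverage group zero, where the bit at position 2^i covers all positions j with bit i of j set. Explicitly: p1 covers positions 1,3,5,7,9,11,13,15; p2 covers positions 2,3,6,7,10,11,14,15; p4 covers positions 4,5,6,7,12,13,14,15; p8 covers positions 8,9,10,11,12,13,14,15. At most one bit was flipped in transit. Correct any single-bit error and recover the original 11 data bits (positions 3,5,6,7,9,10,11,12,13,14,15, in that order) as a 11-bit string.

01000000000

s1: b1⊕b3⊕b5⊕b7⊕b9⊕b11⊕b13⊕b15 = 1⊕0⊕1⊕0⊕0⊕0⊕0⊕0 = 0
s2: b2⊕b3⊕b6⊕b7⊕b10⊕b11⊕b14⊕b15 = 0⊕0⊕0⊕0⊕0⊕0⊕0⊕0 = 0
s4: b4⊕b5⊕b6⊕b7⊕b12⊕b13⊕b14⊕b15 = 0⊕1⊕0⊕0⊕0⊕0⊕0⊕0 = 1
s8: b8⊕b9⊕b10⊕b11⊕b12⊕b13⊕b14⊕b15 = 0⊕0⊕0⊕0⊕0⊕0⊕0⊕0 = 0
Syndrome (s8...s1) = 0100 → position 4.
Flip bit 4: corrected codeword = 100110000000000
Data bits at positions 3,5,6,7,9,10,11,12,13,14,15: 01000000000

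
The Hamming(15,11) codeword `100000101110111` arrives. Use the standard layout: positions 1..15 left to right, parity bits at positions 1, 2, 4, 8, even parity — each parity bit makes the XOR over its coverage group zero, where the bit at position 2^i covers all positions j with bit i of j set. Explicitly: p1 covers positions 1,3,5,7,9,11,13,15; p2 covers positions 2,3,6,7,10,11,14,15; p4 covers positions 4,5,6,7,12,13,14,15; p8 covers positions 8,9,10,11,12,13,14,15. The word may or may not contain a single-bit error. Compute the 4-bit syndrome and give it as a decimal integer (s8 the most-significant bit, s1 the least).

s1: b1⊕b3⊕b5⊕b7⊕b9⊕b11⊕b13⊕b15 = 1⊕0⊕0⊕1⊕1⊕1⊕1⊕1 = 0
s2: b2⊕b3⊕b6⊕b7⊕b10⊕b11⊕b14⊕b15 = 0⊕0⊕0⊕1⊕1⊕1⊕1⊕1 = 1
s4: b4⊕b5⊕b6⊕b7⊕b12⊕b13⊕b14⊕b15 = 0⊕0⊕0⊕1⊕0⊕1⊕1⊕1 = 0
s8: b8⊕b9⊕b10⊕b11⊕b12⊕b13⊕b14⊕b15 = 0⊕1⊕1⊕1⊕0⊕1⊕1⊕1 = 0
Syndrome (s8...s1) = 0010 → position 2.

2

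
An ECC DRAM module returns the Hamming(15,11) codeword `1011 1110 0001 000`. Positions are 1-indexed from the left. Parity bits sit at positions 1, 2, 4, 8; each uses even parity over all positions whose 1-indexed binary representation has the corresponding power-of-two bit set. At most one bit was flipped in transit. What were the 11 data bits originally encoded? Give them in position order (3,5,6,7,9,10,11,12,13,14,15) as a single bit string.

11110001010

s1: b1⊕b3⊕b5⊕b7⊕b9⊕b11⊕b13⊕b15 = 1⊕1⊕1⊕1⊕0⊕0⊕0⊕0 = 0
s2: b2⊕b3⊕b6⊕b7⊕b10⊕b11⊕b14⊕b15 = 0⊕1⊕1⊕1⊕0⊕0⊕0⊕0 = 1
s4: b4⊕b5⊕b6⊕b7⊕b12⊕b13⊕b14⊕b15 = 1⊕1⊕1⊕1⊕1⊕0⊕0⊕0 = 1
s8: b8⊕b9⊕b10⊕b11⊕b12⊕b13⊕b14⊕b15 = 0⊕0⊕0⊕0⊕1⊕0⊕0⊕0 = 1
Syndrome (s8...s1) = 1110 → position 14.
Flip bit 14: corrected codeword = 101111100001010
Data bits at positions 3,5,6,7,9,10,11,12,13,14,15: 11110001010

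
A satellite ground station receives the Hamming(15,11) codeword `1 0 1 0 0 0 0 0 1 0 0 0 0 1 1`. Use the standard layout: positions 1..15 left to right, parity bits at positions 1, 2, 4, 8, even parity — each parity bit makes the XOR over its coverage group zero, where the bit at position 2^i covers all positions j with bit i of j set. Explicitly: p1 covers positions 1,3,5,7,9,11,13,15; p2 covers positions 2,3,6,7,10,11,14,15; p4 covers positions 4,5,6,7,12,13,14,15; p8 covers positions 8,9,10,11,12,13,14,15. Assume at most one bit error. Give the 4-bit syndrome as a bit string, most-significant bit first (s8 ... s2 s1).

1010

s1: b1⊕b3⊕b5⊕b7⊕b9⊕b11⊕b13⊕b15 = 1⊕1⊕0⊕0⊕1⊕0⊕0⊕1 = 0
s2: b2⊕b3⊕b6⊕b7⊕b10⊕b11⊕b14⊕b15 = 0⊕1⊕0⊕0⊕0⊕0⊕1⊕1 = 1
s4: b4⊕b5⊕b6⊕b7⊕b12⊕b13⊕b14⊕b15 = 0⊕0⊕0⊕0⊕0⊕0⊕1⊕1 = 0
s8: b8⊕b9⊕b10⊕b11⊕b12⊕b13⊕b14⊕b15 = 0⊕1⊕0⊕0⊕0⊕0⊕1⊕1 = 1
Syndrome (s8...s1) = 1010 → position 10.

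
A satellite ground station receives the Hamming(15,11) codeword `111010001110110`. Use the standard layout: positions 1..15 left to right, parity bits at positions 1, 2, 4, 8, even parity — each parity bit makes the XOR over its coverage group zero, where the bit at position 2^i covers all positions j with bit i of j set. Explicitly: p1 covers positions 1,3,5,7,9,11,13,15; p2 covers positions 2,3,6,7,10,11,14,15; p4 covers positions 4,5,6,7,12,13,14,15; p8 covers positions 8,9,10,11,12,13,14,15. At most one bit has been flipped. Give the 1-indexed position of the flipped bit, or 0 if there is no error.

s1: b1⊕b3⊕b5⊕b7⊕b9⊕b11⊕b13⊕b15 = 1⊕1⊕1⊕0⊕1⊕1⊕1⊕0 = 0
s2: b2⊕b3⊕b6⊕b7⊕b10⊕b11⊕b14⊕b15 = 1⊕1⊕0⊕0⊕1⊕1⊕1⊕0 = 1
s4: b4⊕b5⊕b6⊕b7⊕b12⊕b13⊕b14⊕b15 = 0⊕1⊕0⊕0⊕0⊕1⊕1⊕0 = 1
s8: b8⊕b9⊕b10⊕b11⊕b12⊕b13⊕b14⊕b15 = 0⊕1⊕1⊕1⊕0⊕1⊕1⊕0 = 1
Syndrome (s8...s1) = 1110 → position 14.

14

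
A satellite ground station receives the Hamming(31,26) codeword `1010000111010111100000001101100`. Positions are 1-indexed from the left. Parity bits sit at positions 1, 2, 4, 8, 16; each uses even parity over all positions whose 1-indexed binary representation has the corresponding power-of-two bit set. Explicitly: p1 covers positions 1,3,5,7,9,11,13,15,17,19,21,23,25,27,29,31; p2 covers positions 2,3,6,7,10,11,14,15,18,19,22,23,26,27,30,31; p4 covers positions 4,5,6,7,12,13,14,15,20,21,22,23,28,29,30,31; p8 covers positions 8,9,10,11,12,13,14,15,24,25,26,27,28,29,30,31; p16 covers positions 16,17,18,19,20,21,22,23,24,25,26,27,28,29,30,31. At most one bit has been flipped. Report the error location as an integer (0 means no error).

7

s1: b1⊕b3⊕b5⊕b7⊕b9⊕b11⊕b13⊕b15⊕b17⊕b19⊕b21⊕b23⊕b25⊕b27⊕b29⊕b31 = 1⊕1⊕0⊕0⊕1⊕0⊕0⊕1⊕1⊕0⊕0⊕0⊕1⊕0⊕1⊕0 = 1
s2: b2⊕b3⊕b6⊕b7⊕b10⊕b11⊕b14⊕b15⊕b18⊕b19⊕b22⊕b23⊕b26⊕b27⊕b30⊕b31 = 0⊕1⊕0⊕0⊕1⊕0⊕1⊕1⊕0⊕0⊕0⊕0⊕1⊕0⊕0⊕0 = 1
s4: b4⊕b5⊕b6⊕b7⊕b12⊕b13⊕b14⊕b15⊕b20⊕b21⊕b22⊕b23⊕b28⊕b29⊕b30⊕b31 = 0⊕0⊕0⊕0⊕1⊕0⊕1⊕1⊕0⊕0⊕0⊕0⊕1⊕1⊕0⊕0 = 1
s8: b8⊕b9⊕b10⊕b11⊕b12⊕b13⊕b14⊕b15⊕b24⊕b25⊕b26⊕b27⊕b28⊕b29⊕b30⊕b31 = 1⊕1⊕1⊕0⊕1⊕0⊕1⊕1⊕0⊕1⊕1⊕0⊕1⊕1⊕0⊕0 = 0
s16: b16⊕b17⊕b18⊕b19⊕b20⊕b21⊕b22⊕b23⊕b24⊕b25⊕b26⊕b27⊕b28⊕b29⊕b30⊕b31 = 1⊕1⊕0⊕0⊕0⊕0⊕0⊕0⊕0⊕1⊕1⊕0⊕1⊕1⊕0⊕0 = 0
Syndrome (s16...s1) = 00111 → position 7.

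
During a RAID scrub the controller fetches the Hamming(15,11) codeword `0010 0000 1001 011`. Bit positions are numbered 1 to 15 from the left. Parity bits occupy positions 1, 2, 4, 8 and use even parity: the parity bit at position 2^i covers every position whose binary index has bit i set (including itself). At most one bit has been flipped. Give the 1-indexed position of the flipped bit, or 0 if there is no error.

s1: b1⊕b3⊕b5⊕b7⊕b9⊕b11⊕b13⊕b15 = 0⊕1⊕0⊕0⊕1⊕0⊕0⊕1 = 1
s2: b2⊕b3⊕b6⊕b7⊕b10⊕b11⊕b14⊕b15 = 0⊕1⊕0⊕0⊕0⊕0⊕1⊕1 = 1
s4: b4⊕b5⊕b6⊕b7⊕b12⊕b13⊕b14⊕b15 = 0⊕0⊕0⊕0⊕1⊕0⊕1⊕1 = 1
s8: b8⊕b9⊕b10⊕b11⊕b12⊕b13⊕b14⊕b15 = 0⊕1⊕0⊕0⊕1⊕0⊕1⊕1 = 0
Syndrome (s8...s1) = 0111 → position 7.

7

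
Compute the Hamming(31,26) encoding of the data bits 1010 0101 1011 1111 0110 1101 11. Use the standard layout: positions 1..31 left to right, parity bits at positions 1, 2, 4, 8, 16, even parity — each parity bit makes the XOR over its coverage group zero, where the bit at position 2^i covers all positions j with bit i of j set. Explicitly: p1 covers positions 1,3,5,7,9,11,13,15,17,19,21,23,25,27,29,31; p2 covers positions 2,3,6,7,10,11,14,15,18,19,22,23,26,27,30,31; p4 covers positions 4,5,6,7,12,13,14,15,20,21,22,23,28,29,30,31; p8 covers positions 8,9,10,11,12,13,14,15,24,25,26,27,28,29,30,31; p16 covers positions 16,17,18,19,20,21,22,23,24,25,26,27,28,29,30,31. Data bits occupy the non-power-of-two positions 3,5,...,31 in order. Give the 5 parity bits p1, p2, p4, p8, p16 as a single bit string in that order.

Place data bits at non-power-of-two positions: b3=1, b5=0, b6=1, b7=0, b9=0, b10=1, b11=0, b12=1, b13=1, b14=0, b15=1, b17=1, b18=1, b19=1, b20=1, b21=1, b22=0, b23=1, b24=1, b25=0, b26=1, b27=1, b28=0, b29=1, b30=1, b31=1.
p1 = XOR of data positions {3,5,7,9,11,13,15,17,19,21,23,25,27,29,31} = 1⊕0⊕0⊕0⊕0⊕1⊕1⊕1⊕1⊕1⊕1⊕0⊕1⊕1⊕1 = 0
p2 = XOR of data positions {3,6,7,10,11,14,15,18,19,22,23,26,27,30,31} = 1⊕1⊕0⊕1⊕0⊕0⊕1⊕1⊕1⊕0⊕1⊕1⊕1⊕1⊕1 = 1
p4 = XOR of data positions {5,6,7,12,13,14,15,20,21,22,23,28,29,30,31} = 0⊕1⊕0⊕1⊕1⊕0⊕1⊕1⊕1⊕0⊕1⊕0⊕1⊕1⊕1 = 0
p8 = XOR of data positions {9,10,11,12,13,14,15,24,25,26,27,28,29,30,31} = 0⊕1⊕0⊕1⊕1⊕0⊕1⊕1⊕0⊕1⊕1⊕0⊕1⊕1⊕1 = 0
p16 = XOR of data positions {17,18,19,20,21,22,23,24,25,26,27,28,29,30,31} = 1⊕1⊕1⊕1⊕1⊕0⊕1⊕1⊕0⊕1⊕1⊕0⊕1⊕1⊕1 = 0
Parity bits p1,p2,p4,p8,p16 = 01000

01000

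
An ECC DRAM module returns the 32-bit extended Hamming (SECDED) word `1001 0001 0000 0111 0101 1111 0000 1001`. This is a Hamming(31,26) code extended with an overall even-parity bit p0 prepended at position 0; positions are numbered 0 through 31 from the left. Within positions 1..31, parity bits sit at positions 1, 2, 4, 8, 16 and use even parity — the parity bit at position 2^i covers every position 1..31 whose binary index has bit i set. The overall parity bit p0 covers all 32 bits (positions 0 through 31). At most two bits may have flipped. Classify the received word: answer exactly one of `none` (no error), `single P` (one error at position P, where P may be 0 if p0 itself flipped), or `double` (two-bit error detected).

double

s1: b1⊕b3⊕b5⊕b7⊕b9⊕b11⊕b13⊕b15⊕b17⊕b19⊕b21⊕b23⊕b25⊕b27⊕b29⊕b31 = 0⊕1⊕0⊕1⊕0⊕0⊕1⊕1⊕1⊕1⊕1⊕1⊕0⊕0⊕0⊕1 = 1
s2: b2⊕b3⊕b6⊕b7⊕b10⊕b11⊕b14⊕b15⊕b18⊕b19⊕b22⊕b23⊕b26⊕b27⊕b30⊕b31 = 0⊕1⊕0⊕1⊕0⊕0⊕1⊕1⊕0⊕1⊕1⊕1⊕0⊕0⊕0⊕1 = 0
s4: b4⊕b5⊕b6⊕b7⊕b12⊕b13⊕b14⊕b15⊕b20⊕b21⊕b22⊕b23⊕b28⊕b29⊕b30⊕b31 = 0⊕0⊕0⊕1⊕0⊕1⊕1⊕1⊕1⊕1⊕1⊕1⊕1⊕0⊕0⊕1 = 0
s8: b8⊕b9⊕b10⊕b11⊕b12⊕b13⊕b14⊕b15⊕b24⊕b25⊕b26⊕b27⊕b28⊕b29⊕b30⊕b31 = 0⊕0⊕0⊕0⊕0⊕1⊕1⊕1⊕0⊕0⊕0⊕0⊕1⊕0⊕0⊕1 = 1
s16: b16⊕b17⊕b18⊕b19⊕b20⊕b21⊕b22⊕b23⊕b24⊕b25⊕b26⊕b27⊕b28⊕b29⊕b30⊕b31 = 0⊕1⊕0⊕1⊕1⊕1⊕1⊕1⊕0⊕0⊕0⊕0⊕1⊕0⊕0⊕1 = 0
Syndrome (s16...s1) = 01001 → position 9.
Overall parity (XOR of all 32 bits, including p0): 1⊕0⊕0⊕1⊕0⊕0⊕0⊕1⊕0⊕0⊕0⊕0⊕0⊕1⊕1⊕1⊕0⊕1⊕0⊕1⊕1⊕1⊕1⊕1⊕0⊕0⊕0⊕0⊕1⊕0⊕0⊕1 = 0
Overall=0, syndrome position=9 → double-bit error detected (uncorrectable).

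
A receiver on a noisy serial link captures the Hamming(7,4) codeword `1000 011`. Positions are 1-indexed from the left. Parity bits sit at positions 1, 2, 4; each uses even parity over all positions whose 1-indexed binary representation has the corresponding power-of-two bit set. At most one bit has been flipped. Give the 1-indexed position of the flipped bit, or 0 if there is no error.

s1: b1⊕b3⊕b5⊕b7 = 1⊕0⊕0⊕1 = 0
s2: b2⊕b3⊕b6⊕b7 = 0⊕0⊕1⊕1 = 0
s4: b4⊕b5⊕b6⊕b7 = 0⊕0⊕1⊕1 = 0
Syndrome (s4...s1) = 000 → position 0 (no error).

0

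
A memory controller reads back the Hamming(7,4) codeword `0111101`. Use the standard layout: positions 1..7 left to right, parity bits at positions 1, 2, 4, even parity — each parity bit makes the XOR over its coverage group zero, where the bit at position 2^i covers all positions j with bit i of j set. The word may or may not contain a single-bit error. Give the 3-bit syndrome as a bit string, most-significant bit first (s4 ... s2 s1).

111

s1: b1⊕b3⊕b5⊕b7 = 0⊕1⊕1⊕1 = 1
s2: b2⊕b3⊕b6⊕b7 = 1⊕1⊕0⊕1 = 1
s4: b4⊕b5⊕b6⊕b7 = 1⊕1⊕0⊕1 = 1
Syndrome (s4...s1) = 111 → position 7.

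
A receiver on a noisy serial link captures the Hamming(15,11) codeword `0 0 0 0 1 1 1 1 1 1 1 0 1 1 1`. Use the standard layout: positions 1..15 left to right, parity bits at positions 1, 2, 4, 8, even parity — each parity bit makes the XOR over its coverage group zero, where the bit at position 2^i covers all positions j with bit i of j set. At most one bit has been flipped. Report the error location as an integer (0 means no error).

s1: b1⊕b3⊕b5⊕b7⊕b9⊕b11⊕b13⊕b15 = 0⊕0⊕1⊕1⊕1⊕1⊕1⊕1 = 0
s2: b2⊕b3⊕b6⊕b7⊕b10⊕b11⊕b14⊕b15 = 0⊕0⊕1⊕1⊕1⊕1⊕1⊕1 = 0
s4: b4⊕b5⊕b6⊕b7⊕b12⊕b13⊕b14⊕b15 = 0⊕1⊕1⊕1⊕0⊕1⊕1⊕1 = 0
s8: b8⊕b9⊕b10⊕b11⊕b12⊕b13⊕b14⊕b15 = 1⊕1⊕1⊕1⊕0⊕1⊕1⊕1 = 1
Syndrome (s8...s1) = 1000 → position 8.

8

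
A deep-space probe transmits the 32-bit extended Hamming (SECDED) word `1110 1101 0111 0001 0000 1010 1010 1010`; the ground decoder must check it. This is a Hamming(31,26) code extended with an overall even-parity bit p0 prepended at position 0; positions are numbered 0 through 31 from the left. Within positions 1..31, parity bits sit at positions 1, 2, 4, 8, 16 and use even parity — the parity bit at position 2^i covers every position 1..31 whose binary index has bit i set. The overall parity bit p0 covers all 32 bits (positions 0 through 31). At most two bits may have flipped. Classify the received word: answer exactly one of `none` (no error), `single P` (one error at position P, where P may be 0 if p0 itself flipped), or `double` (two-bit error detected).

none

s1: b1⊕b3⊕b5⊕b7⊕b9⊕b11⊕b13⊕b15⊕b17⊕b19⊕b21⊕b23⊕b25⊕b27⊕b29⊕b31 = 1⊕0⊕1⊕1⊕1⊕1⊕0⊕1⊕0⊕0⊕0⊕0⊕0⊕0⊕0⊕0 = 0
s2: b2⊕b3⊕b6⊕b7⊕b10⊕b11⊕b14⊕b15⊕b18⊕b19⊕b22⊕b23⊕b26⊕b27⊕b30⊕b31 = 1⊕0⊕0⊕1⊕1⊕1⊕0⊕1⊕0⊕0⊕1⊕0⊕1⊕0⊕1⊕0 = 0
s4: b4⊕b5⊕b6⊕b7⊕b12⊕b13⊕b14⊕b15⊕b20⊕b21⊕b22⊕b23⊕b28⊕b29⊕b30⊕b31 = 1⊕1⊕0⊕1⊕0⊕0⊕0⊕1⊕1⊕0⊕1⊕0⊕1⊕0⊕1⊕0 = 0
s8: b8⊕b9⊕b10⊕b11⊕b12⊕b13⊕b14⊕b15⊕b24⊕b25⊕b26⊕b27⊕b28⊕b29⊕b30⊕b31 = 0⊕1⊕1⊕1⊕0⊕0⊕0⊕1⊕1⊕0⊕1⊕0⊕1⊕0⊕1⊕0 = 0
s16: b16⊕b17⊕b18⊕b19⊕b20⊕b21⊕b22⊕b23⊕b24⊕b25⊕b26⊕b27⊕b28⊕b29⊕b30⊕b31 = 0⊕0⊕0⊕0⊕1⊕0⊕1⊕0⊕1⊕0⊕1⊕0⊕1⊕0⊕1⊕0 = 0
Syndrome (s16...s1) = 00000 → position 0 (no error).
Overall parity (XOR of all 32 bits, including p0): 1⊕1⊕1⊕0⊕1⊕1⊕0⊕1⊕0⊕1⊕1⊕1⊕0⊕0⊕0⊕1⊕0⊕0⊕0⊕0⊕1⊕0⊕1⊕0⊕1⊕0⊕1⊕0⊕1⊕0⊕1⊕0 = 0
Overall=0, syndrome position=0 → no error.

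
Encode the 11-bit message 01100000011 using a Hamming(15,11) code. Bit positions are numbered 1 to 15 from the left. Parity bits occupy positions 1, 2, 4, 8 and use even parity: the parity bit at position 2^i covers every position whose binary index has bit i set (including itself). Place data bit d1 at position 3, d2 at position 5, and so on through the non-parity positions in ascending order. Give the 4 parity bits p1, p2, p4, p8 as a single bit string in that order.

0100

Place data bits at non-power-of-two positions: b3=0, b5=1, b6=1, b7=0, b9=0, b10=0, b11=0, b12=0, b13=0, b14=1, b15=1.
p1 = XOR of data positions {3,5,7,9,11,13,15} = 0⊕1⊕0⊕0⊕0⊕0⊕1 = 0
p2 = XOR of data positions {3,6,7,10,11,14,15} = 0⊕1⊕0⊕0⊕0⊕1⊕1 = 1
p4 = XOR of data positions {5,6,7,12,13,14,15} = 1⊕1⊕0⊕0⊕0⊕1⊕1 = 0
p8 = XOR of data positions {9,10,11,12,13,14,15} = 0⊕0⊕0⊕0⊕0⊕1⊕1 = 0
Parity bits p1,p2,p4,p8 = 0100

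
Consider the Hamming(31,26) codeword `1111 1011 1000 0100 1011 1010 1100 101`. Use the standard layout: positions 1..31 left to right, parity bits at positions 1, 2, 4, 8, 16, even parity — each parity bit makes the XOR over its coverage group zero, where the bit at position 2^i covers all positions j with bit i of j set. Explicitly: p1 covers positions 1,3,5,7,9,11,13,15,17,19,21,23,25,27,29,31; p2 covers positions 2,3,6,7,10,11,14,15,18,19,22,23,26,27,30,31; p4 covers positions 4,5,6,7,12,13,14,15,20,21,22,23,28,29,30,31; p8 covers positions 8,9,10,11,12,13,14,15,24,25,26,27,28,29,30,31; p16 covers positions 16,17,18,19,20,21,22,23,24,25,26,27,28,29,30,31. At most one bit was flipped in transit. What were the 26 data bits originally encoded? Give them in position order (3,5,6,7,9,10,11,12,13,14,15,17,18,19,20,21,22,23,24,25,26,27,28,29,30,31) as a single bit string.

11011000010101110101101101

s1: b1⊕b3⊕b5⊕b7⊕b9⊕b11⊕b13⊕b15⊕b17⊕b19⊕b21⊕b23⊕b25⊕b27⊕b29⊕b31 = 1⊕1⊕1⊕1⊕1⊕0⊕0⊕0⊕1⊕1⊕1⊕1⊕1⊕0⊕1⊕1 = 0
s2: b2⊕b3⊕b6⊕b7⊕b10⊕b11⊕b14⊕b15⊕b18⊕b19⊕b22⊕b23⊕b26⊕b27⊕b30⊕b31 = 1⊕1⊕0⊕1⊕0⊕0⊕1⊕0⊕0⊕1⊕0⊕1⊕1⊕0⊕0⊕1 = 0
s4: b4⊕b5⊕b6⊕b7⊕b12⊕b13⊕b14⊕b15⊕b20⊕b21⊕b22⊕b23⊕b28⊕b29⊕b30⊕b31 = 1⊕1⊕0⊕1⊕0⊕0⊕1⊕0⊕1⊕1⊕0⊕1⊕0⊕1⊕0⊕1 = 1
s8: b8⊕b9⊕b10⊕b11⊕b12⊕b13⊕b14⊕b15⊕b24⊕b25⊕b26⊕b27⊕b28⊕b29⊕b30⊕b31 = 1⊕1⊕0⊕0⊕0⊕0⊕1⊕0⊕0⊕1⊕1⊕0⊕0⊕1⊕0⊕1 = 1
s16: b16⊕b17⊕b18⊕b19⊕b20⊕b21⊕b22⊕b23⊕b24⊕b25⊕b26⊕b27⊕b28⊕b29⊕b30⊕b31 = 0⊕1⊕0⊕1⊕1⊕1⊕0⊕1⊕0⊕1⊕1⊕0⊕0⊕1⊕0⊕1 = 1
Syndrome (s16...s1) = 11100 → position 28.
Flip bit 28: corrected codeword = 1111101110000100101110101101101
Data bits at positions 3,5,6,7,9,10,11,12,13,14,15,17,18,19,20,21,22,23,24,25,26,27,28,29,30,31: 11011000010101110101101101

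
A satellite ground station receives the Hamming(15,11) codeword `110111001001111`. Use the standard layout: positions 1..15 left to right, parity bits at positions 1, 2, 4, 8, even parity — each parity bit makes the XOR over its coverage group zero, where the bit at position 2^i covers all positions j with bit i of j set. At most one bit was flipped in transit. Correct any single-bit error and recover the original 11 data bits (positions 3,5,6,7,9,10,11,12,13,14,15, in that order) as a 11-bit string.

01101001011

s1: b1⊕b3⊕b5⊕b7⊕b9⊕b11⊕b13⊕b15 = 1⊕0⊕1⊕0⊕1⊕0⊕1⊕1 = 1
s2: b2⊕b3⊕b6⊕b7⊕b10⊕b11⊕b14⊕b15 = 1⊕0⊕1⊕0⊕0⊕0⊕1⊕1 = 0
s4: b4⊕b5⊕b6⊕b7⊕b12⊕b13⊕b14⊕b15 = 1⊕1⊕1⊕0⊕1⊕1⊕1⊕1 = 1
s8: b8⊕b9⊕b10⊕b11⊕b12⊕b13⊕b14⊕b15 = 0⊕1⊕0⊕0⊕1⊕1⊕1⊕1 = 1
Syndrome (s8...s1) = 1101 → position 13.
Flip bit 13: corrected codeword = 110111001001011
Data bits at positions 3,5,6,7,9,10,11,12,13,14,15: 01101001011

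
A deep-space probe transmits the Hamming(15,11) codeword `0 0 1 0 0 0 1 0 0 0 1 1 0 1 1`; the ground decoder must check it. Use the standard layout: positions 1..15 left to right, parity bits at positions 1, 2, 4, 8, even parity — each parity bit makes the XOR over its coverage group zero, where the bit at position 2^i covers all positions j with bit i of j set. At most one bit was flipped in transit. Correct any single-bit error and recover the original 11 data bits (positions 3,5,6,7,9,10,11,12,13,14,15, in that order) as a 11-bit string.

s1: b1⊕b3⊕b5⊕b7⊕b9⊕b11⊕b13⊕b15 = 0⊕1⊕0⊕1⊕0⊕1⊕0⊕1 = 0
s2: b2⊕b3⊕b6⊕b7⊕b10⊕b11⊕b14⊕b15 = 0⊕1⊕0⊕1⊕0⊕1⊕1⊕1 = 1
s4: b4⊕b5⊕b6⊕b7⊕b12⊕b13⊕b14⊕b15 = 0⊕0⊕0⊕1⊕1⊕0⊕1⊕1 = 0
s8: b8⊕b9⊕b10⊕b11⊕b12⊕b13⊕b14⊕b15 = 0⊕0⊕0⊕1⊕1⊕0⊕1⊕1 = 0
Syndrome (s8...s1) = 0010 → position 2.
Flip bit 2: corrected codeword = 011000100011011
Data bits at positions 3,5,6,7,9,10,11,12,13,14,15: 10010011011

10010011011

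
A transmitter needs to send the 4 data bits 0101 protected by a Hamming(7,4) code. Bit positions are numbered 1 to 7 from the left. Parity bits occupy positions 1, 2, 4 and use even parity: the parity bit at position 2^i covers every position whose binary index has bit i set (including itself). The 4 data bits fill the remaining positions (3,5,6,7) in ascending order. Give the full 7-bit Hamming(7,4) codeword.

Place data bits at non-power-of-two positions: b3=0, b5=1, b6=0, b7=1.
p1 = XOR of data positions {3,5,7} = 0⊕1⊕1 = 0
p2 = XOR of data positions {3,6,7} = 0⊕0⊕1 = 1
p4 = XOR of data positions {5,6,7} = 1⊕0⊕1 = 0
Codeword b1..b7 = 0100101

0100101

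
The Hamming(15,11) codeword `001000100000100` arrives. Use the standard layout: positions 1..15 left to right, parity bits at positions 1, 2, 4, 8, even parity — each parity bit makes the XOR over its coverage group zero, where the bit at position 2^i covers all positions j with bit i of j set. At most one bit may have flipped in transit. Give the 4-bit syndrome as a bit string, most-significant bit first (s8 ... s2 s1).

1001

s1: b1⊕b3⊕b5⊕b7⊕b9⊕b11⊕b13⊕b15 = 0⊕1⊕0⊕1⊕0⊕0⊕1⊕0 = 1
s2: b2⊕b3⊕b6⊕b7⊕b10⊕b11⊕b14⊕b15 = 0⊕1⊕0⊕1⊕0⊕0⊕0⊕0 = 0
s4: b4⊕b5⊕b6⊕b7⊕b12⊕b13⊕b14⊕b15 = 0⊕0⊕0⊕1⊕0⊕1⊕0⊕0 = 0
s8: b8⊕b9⊕b10⊕b11⊕b12⊕b13⊕b14⊕b15 = 0⊕0⊕0⊕0⊕0⊕1⊕0⊕0 = 1
Syndrome (s8...s1) = 1001 → position 9.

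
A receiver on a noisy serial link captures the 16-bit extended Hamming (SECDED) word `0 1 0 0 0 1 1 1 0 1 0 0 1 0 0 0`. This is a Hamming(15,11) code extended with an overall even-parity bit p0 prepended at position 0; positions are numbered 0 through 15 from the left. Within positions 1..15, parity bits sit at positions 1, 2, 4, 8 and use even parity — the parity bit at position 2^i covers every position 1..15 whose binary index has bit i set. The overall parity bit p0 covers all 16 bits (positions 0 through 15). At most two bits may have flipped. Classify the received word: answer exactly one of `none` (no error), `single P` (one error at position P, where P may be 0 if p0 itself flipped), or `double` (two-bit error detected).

none

s1: b1⊕b3⊕b5⊕b7⊕b9⊕b11⊕b13⊕b15 = 1⊕0⊕1⊕1⊕1⊕0⊕0⊕0 = 0
s2: b2⊕b3⊕b6⊕b7⊕b10⊕b11⊕b14⊕b15 = 0⊕0⊕1⊕1⊕0⊕0⊕0⊕0 = 0
s4: b4⊕b5⊕b6⊕b7⊕b12⊕b13⊕b14⊕b15 = 0⊕1⊕1⊕1⊕1⊕0⊕0⊕0 = 0
s8: b8⊕b9⊕b10⊕b11⊕b12⊕b13⊕b14⊕b15 = 0⊕1⊕0⊕0⊕1⊕0⊕0⊕0 = 0
Syndrome (s8...s1) = 0000 → position 0 (no error).
Overall parity (XOR of all 16 bits, including p0): 0⊕1⊕0⊕0⊕0⊕1⊕1⊕1⊕0⊕1⊕0⊕0⊕1⊕0⊕0⊕0 = 0
Overall=0, syndrome position=0 → no error.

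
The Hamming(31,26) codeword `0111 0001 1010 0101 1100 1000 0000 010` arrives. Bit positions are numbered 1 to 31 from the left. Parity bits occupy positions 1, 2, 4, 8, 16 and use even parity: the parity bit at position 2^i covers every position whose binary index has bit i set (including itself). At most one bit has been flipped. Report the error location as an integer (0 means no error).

s1: b1⊕b3⊕b5⊕b7⊕b9⊕b11⊕b13⊕b15⊕b17⊕b19⊕b21⊕b23⊕b25⊕b27⊕b29⊕b31 = 0⊕1⊕0⊕0⊕1⊕1⊕0⊕0⊕1⊕0⊕1⊕0⊕0⊕0⊕0⊕0 = 1
s2: b2⊕b3⊕b6⊕b7⊕b10⊕b11⊕b14⊕b15⊕b18⊕b19⊕b22⊕b23⊕b26⊕b27⊕b30⊕b31 = 1⊕1⊕0⊕0⊕0⊕1⊕1⊕0⊕1⊕0⊕0⊕0⊕0⊕0⊕1⊕0 = 0
s4: b4⊕b5⊕b6⊕b7⊕b12⊕b13⊕b14⊕b15⊕b20⊕b21⊕b22⊕b23⊕b28⊕b29⊕b30⊕b31 = 1⊕0⊕0⊕0⊕0⊕0⊕1⊕0⊕0⊕1⊕0⊕0⊕0⊕0⊕1⊕0 = 0
s8: b8⊕b9⊕b10⊕b11⊕b12⊕b13⊕b14⊕b15⊕b24⊕b25⊕b26⊕b27⊕b28⊕b29⊕b30⊕b31 = 1⊕1⊕0⊕1⊕0⊕0⊕1⊕0⊕0⊕0⊕0⊕0⊕0⊕0⊕1⊕0 = 1
s16: b16⊕b17⊕b18⊕b19⊕b20⊕b21⊕b22⊕b23⊕b24⊕b25⊕b26⊕b27⊕b28⊕b29⊕b30⊕b31 = 1⊕1⊕1⊕0⊕0⊕1⊕0⊕0⊕0⊕0⊕0⊕0⊕0⊕0⊕1⊕0 = 1
Syndrome (s16...s1) = 11001 → position 25.

25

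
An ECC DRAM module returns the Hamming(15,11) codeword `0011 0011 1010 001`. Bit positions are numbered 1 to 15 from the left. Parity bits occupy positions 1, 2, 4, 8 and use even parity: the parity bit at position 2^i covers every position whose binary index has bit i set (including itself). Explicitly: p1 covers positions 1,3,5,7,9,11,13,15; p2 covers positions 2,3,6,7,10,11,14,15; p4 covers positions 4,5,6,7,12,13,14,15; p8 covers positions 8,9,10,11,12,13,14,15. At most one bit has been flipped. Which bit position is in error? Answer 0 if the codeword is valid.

s1: b1⊕b3⊕b5⊕b7⊕b9⊕b11⊕b13⊕b15 = 0⊕1⊕0⊕1⊕1⊕1⊕0⊕1 = 1
s2: b2⊕b3⊕b6⊕b7⊕b10⊕b11⊕b14⊕b15 = 0⊕1⊕0⊕1⊕0⊕1⊕0⊕1 = 0
s4: b4⊕b5⊕b6⊕b7⊕b12⊕b13⊕b14⊕b15 = 1⊕0⊕0⊕1⊕0⊕0⊕0⊕1 = 1
s8: b8⊕b9⊕b10⊕b11⊕b12⊕b13⊕b14⊕b15 = 1⊕1⊕0⊕1⊕0⊕0⊕0⊕1 = 0
Syndrome (s8...s1) = 0101 → position 5.

5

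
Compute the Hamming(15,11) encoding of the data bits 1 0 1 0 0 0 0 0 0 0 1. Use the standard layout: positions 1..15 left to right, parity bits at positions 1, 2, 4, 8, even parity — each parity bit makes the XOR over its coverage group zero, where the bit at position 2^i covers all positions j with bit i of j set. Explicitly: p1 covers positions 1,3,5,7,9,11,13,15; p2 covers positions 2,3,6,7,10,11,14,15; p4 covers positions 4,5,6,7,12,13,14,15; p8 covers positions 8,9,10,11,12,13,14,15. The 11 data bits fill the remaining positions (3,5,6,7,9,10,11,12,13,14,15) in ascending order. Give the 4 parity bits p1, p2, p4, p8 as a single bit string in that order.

0101

Place data bits at non-power-of-two positions: b3=1, b5=0, b6=1, b7=0, b9=0, b10=0, b11=0, b12=0, b13=0, b14=0, b15=1.
p1 = XOR of data positions {3,5,7,9,11,13,15} = 1⊕0⊕0⊕0⊕0⊕0⊕1 = 0
p2 = XOR of data positions {3,6,7,10,11,14,15} = 1⊕1⊕0⊕0⊕0⊕0⊕1 = 1
p4 = XOR of data positions {5,6,7,12,13,14,15} = 0⊕1⊕0⊕0⊕0⊕0⊕1 = 0
p8 = XOR of data positions {9,10,11,12,13,14,15} = 0⊕0⊕0⊕0⊕0⊕0⊕1 = 1
Parity bits p1,p2,p4,p8 = 0101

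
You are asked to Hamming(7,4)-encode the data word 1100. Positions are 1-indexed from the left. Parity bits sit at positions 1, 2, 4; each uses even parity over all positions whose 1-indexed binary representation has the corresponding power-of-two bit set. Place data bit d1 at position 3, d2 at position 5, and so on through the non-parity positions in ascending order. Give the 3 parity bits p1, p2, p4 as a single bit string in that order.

Place data bits at non-power-of-two positions: b3=1, b5=1, b6=0, b7=0.
p1 = XOR of data positions {3,5,7} = 1⊕1⊕0 = 0
p2 = XOR of data positions {3,6,7} = 1⊕0⊕0 = 1
p4 = XOR of data positions {5,6,7} = 1⊕0⊕0 = 1
Parity bits p1,p2,p4 = 011

011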